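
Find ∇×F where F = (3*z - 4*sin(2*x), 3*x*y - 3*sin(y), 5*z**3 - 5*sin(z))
(0, 3, 3*y)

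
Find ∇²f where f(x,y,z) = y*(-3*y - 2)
-6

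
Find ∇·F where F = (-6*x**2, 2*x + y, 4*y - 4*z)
-12*x - 3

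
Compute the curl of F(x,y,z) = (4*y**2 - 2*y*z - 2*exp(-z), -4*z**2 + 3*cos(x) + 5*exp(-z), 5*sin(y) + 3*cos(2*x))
(8*z + 5*cos(y) + 5*exp(-z), -2*y + 6*sin(2*x) + 2*exp(-z), -8*y + 2*z - 3*sin(x))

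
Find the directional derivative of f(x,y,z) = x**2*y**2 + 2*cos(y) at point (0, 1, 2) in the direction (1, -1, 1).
2*sqrt(3)*sin(1)/3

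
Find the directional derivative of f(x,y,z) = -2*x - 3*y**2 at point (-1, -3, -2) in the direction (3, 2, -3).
15*sqrt(22)/11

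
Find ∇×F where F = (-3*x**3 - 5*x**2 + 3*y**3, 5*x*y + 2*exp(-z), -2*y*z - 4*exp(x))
(-2*z + 2*exp(-z), 4*exp(x), y*(5 - 9*y))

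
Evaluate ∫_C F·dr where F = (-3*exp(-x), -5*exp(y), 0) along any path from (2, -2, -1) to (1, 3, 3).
(-5*exp(5) + 2 + 3*E)*exp(-2)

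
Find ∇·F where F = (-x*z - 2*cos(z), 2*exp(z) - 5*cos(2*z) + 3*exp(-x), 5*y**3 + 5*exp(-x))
-z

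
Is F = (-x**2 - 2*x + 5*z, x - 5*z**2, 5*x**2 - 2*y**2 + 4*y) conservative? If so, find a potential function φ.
No, ∇×F = (-4*y + 10*z + 4, 5 - 10*x, 1) ≠ 0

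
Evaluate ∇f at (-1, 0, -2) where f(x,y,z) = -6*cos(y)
(0, 0, 0)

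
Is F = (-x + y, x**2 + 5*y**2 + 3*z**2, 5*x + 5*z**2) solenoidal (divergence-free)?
No, ∇·F = 10*y + 10*z - 1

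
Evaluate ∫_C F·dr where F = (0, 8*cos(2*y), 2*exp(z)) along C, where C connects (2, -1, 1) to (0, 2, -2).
-2*E + 4*sin(4) + 2*exp(-2) + 4*sin(2)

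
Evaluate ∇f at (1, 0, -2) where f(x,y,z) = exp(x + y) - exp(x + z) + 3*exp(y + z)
(2*sinh(1), (3 + exp(3))*exp(-2), (3 - E)*exp(-2))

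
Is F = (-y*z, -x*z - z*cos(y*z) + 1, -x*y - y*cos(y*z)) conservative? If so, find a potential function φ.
Yes, F is conservative. φ = -x*y*z + y - sin(y*z)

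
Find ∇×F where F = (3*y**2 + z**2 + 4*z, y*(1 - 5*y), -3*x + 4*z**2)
(0, 2*z + 7, -6*y)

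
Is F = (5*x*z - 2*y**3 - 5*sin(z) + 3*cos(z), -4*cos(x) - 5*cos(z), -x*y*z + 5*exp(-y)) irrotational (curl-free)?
No, ∇×F = (-x*z - 5*sin(z) - 5*exp(-y), 5*x + y*z - 3*sin(z) - 5*cos(z), 6*y**2 + 4*sin(x))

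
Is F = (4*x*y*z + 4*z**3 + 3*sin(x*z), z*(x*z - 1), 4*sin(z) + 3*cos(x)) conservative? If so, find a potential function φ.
No, ∇×F = (-2*x*z + 1, 4*x*y + 3*x*cos(x*z) + 12*z**2 + 3*sin(x), z*(-4*x + z)) ≠ 0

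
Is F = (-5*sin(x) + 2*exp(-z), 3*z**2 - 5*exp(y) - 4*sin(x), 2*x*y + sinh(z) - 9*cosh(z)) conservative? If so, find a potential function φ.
No, ∇×F = (2*x - 6*z, -2*y - 2*exp(-z), -4*cos(x)) ≠ 0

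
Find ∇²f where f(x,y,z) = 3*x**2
6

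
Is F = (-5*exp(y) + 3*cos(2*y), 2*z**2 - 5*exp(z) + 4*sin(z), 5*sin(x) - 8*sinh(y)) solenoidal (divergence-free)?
Yes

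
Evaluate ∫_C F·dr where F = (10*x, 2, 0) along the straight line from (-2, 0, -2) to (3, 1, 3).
27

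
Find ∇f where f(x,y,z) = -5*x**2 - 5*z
(-10*x, 0, -5)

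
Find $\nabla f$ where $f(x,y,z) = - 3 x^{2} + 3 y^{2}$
(-6*x, 6*y, 0)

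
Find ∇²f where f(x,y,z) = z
0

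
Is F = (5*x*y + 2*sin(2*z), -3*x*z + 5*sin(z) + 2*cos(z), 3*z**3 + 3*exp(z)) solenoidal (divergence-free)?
No, ∇·F = 5*y + 9*z**2 + 3*exp(z)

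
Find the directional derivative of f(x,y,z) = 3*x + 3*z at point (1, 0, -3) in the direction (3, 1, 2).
15*sqrt(14)/14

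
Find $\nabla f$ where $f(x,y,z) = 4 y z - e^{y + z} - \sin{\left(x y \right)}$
(-y*cos(x*y), -x*cos(x*y) + 4*z - exp(y + z), 4*y - exp(y + z))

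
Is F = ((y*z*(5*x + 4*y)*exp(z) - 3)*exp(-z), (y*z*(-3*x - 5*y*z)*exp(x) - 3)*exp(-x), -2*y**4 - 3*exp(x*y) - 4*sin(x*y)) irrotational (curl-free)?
No, ∇×F = (3*x*y - 3*x*exp(x*y) - 4*x*cos(x*y) - 8*y**3 + 10*y**2*z, 5*x*y + 4*y**2 + 3*y*exp(x*y) + 4*y*cos(x*y) + 3*exp(-z), -5*x*z - 11*y*z + 3*exp(-x))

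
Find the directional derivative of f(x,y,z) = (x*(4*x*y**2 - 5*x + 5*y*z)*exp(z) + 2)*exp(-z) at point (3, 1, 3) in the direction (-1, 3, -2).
2*sqrt(14)*(1 + 78*exp(3))*exp(-3)/7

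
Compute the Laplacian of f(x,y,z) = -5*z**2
-10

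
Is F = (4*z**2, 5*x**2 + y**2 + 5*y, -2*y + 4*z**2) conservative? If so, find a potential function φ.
No, ∇×F = (-2, 8*z, 10*x) ≠ 0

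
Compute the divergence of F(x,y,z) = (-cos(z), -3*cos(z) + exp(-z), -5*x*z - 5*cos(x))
-5*x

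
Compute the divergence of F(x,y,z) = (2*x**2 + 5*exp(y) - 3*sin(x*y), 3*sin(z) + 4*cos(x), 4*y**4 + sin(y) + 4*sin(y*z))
4*x - 3*y*cos(x*y) + 4*y*cos(y*z)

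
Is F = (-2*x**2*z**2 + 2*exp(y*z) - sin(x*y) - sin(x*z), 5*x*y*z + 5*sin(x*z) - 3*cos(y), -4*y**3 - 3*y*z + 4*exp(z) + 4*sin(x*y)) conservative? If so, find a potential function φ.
No, ∇×F = (-5*x*y + 4*x*cos(x*y) - 5*x*cos(x*z) - 12*y**2 - 3*z, -4*x**2*z - x*cos(x*z) + 2*y*exp(y*z) - 4*y*cos(x*y), x*cos(x*y) + 5*y*z - 2*z*exp(y*z) + 5*z*cos(x*z)) ≠ 0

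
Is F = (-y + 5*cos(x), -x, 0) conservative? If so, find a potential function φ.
Yes, F is conservative. φ = -x*y + 5*sin(x)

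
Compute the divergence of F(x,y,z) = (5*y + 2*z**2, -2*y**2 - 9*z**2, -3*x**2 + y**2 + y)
-4*y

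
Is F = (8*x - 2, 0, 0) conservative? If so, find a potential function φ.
Yes, F is conservative. φ = 2*x*(2*x - 1)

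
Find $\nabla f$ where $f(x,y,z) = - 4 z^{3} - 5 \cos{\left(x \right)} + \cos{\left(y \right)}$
(5*sin(x), -sin(y), -12*z**2)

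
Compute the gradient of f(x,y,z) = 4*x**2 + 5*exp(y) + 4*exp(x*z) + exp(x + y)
(8*x + 4*z*exp(x*z) + exp(x + y), (exp(x) + 5)*exp(y), 4*x*exp(x*z))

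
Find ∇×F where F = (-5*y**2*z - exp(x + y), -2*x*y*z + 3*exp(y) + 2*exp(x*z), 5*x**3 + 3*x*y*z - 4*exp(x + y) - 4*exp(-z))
(2*x*y + 3*x*z - 2*x*exp(x*z) - 4*exp(x + y), -15*x**2 - 5*y**2 - 3*y*z + 4*exp(x + y), 8*y*z + 2*z*exp(x*z) + exp(x + y))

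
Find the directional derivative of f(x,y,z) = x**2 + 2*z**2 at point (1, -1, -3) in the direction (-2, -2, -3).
32*sqrt(17)/17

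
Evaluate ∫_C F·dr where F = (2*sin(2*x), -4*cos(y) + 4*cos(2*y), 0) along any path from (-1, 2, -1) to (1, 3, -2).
-4*sin(3) + 2*sin(6) - 2*sin(4) + 4*sin(2)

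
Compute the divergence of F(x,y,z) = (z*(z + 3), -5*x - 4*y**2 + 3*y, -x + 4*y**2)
3 - 8*y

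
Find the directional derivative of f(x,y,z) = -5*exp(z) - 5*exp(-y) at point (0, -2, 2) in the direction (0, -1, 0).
-5*exp(2)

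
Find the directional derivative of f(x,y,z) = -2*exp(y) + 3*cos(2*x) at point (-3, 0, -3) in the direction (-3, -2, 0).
2*sqrt(13)*(2 - 9*sin(6))/13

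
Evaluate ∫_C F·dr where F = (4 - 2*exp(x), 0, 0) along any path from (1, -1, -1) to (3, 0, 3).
-2*exp(3) + 2*E + 8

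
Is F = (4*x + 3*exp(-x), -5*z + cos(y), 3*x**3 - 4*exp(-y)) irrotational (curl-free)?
No, ∇×F = (5 + 4*exp(-y), -9*x**2, 0)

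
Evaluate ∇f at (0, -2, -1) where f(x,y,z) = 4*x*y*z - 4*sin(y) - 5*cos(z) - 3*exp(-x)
(11, -4*cos(2), -5*sin(1))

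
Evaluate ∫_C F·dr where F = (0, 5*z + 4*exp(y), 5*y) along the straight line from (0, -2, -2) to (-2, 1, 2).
-10 - 4*exp(-2) + 4*E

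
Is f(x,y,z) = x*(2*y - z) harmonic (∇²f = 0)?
Yes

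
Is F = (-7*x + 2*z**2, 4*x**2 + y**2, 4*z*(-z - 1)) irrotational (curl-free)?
No, ∇×F = (0, 4*z, 8*x)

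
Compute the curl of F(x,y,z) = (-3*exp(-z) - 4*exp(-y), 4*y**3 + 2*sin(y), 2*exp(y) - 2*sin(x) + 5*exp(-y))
(2*exp(y) - 5*exp(-y), 2*cos(x) + 3*exp(-z), -4*exp(-y))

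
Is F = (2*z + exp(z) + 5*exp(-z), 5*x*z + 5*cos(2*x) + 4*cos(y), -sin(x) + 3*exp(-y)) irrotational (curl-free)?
No, ∇×F = (-5*x - 3*exp(-y), exp(z) + cos(x) + 2 - 5*exp(-z), 5*z - 10*sin(2*x))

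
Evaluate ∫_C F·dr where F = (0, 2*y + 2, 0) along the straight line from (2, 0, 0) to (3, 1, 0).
3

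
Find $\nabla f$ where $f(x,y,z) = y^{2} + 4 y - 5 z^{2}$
(0, 2*y + 4, -10*z)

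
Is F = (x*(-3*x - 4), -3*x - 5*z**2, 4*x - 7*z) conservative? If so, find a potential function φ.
No, ∇×F = (10*z, -4, -3) ≠ 0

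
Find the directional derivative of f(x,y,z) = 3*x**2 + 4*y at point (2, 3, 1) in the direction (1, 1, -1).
16*sqrt(3)/3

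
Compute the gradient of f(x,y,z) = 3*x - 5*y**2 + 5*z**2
(3, -10*y, 10*z)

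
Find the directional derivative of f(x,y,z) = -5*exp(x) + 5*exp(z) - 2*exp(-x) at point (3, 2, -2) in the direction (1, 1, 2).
sqrt(6)*(-5*exp(6) + 2 + 10*E)*exp(-3)/6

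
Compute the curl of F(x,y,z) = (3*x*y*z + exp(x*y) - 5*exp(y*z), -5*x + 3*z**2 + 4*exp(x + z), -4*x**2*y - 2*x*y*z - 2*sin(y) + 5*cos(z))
(-4*x**2 - 2*x*z - 6*z - 4*exp(x + z) - 2*cos(y), y*(11*x + 2*z - 5*exp(y*z)), -3*x*z - x*exp(x*y) + 5*z*exp(y*z) + 4*exp(x + z) - 5)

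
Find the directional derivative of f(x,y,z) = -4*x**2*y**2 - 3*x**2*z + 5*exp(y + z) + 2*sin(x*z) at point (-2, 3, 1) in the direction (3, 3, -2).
sqrt(22)*(14*cos(2) + 204 + 5*exp(4))/22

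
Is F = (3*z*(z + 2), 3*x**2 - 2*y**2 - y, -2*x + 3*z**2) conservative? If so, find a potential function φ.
No, ∇×F = (0, 6*z + 8, 6*x) ≠ 0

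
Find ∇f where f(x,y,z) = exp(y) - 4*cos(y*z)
(0, 4*z*sin(y*z) + exp(y), 4*y*sin(y*z))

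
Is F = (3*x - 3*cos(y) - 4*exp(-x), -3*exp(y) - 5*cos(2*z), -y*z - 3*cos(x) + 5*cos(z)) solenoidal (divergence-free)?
No, ∇·F = -y - 3*exp(y) - 5*sin(z) + 3 + 4*exp(-x)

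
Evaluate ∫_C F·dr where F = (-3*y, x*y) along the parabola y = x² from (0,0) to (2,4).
24/5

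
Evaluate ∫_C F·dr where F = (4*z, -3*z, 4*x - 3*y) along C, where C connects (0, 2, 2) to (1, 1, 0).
12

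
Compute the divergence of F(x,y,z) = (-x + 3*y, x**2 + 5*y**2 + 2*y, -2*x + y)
10*y + 1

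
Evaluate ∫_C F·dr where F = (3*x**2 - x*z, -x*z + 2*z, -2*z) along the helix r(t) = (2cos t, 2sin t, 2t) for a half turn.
-6*pi**2 - 32 - 2*pi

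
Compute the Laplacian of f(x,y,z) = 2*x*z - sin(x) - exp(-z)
sin(x) - exp(-z)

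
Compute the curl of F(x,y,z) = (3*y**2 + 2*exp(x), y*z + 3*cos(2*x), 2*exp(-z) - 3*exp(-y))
(-y + 3*exp(-y), 0, -6*y - 6*sin(2*x))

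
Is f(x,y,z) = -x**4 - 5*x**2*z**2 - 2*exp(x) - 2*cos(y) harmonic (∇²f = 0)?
No, ∇²f = -22*x**2 - 10*z**2 - 2*exp(x) + 2*cos(y)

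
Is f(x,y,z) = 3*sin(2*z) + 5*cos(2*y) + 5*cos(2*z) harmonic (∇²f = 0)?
No, ∇²f = -12*sin(2*z) - 20*cos(2*y) - 20*cos(2*z)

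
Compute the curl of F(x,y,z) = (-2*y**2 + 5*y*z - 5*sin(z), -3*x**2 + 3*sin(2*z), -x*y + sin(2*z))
(-x - 6*cos(2*z), 6*y - 5*cos(z), -6*x + 4*y - 5*z)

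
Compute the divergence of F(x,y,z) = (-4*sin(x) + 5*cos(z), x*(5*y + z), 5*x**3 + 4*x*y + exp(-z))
5*x - 4*cos(x) - exp(-z)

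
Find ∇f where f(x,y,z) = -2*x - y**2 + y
(-2, 1 - 2*y, 0)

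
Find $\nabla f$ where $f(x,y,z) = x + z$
(1, 0, 1)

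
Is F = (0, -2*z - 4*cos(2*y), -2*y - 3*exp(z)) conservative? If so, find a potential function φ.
Yes, F is conservative. φ = -2*y*z - 3*exp(z) - 2*sin(2*y)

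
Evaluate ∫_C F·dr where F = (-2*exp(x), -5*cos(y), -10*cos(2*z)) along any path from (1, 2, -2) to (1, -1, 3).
-5*sin(6) - 5*sin(4) + 5*sin(1) + 5*sin(2)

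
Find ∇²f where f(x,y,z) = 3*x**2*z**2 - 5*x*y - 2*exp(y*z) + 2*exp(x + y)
6*x**2 - 2*y**2*exp(y*z) - 2*z**2*exp(y*z) + 6*z**2 + 4*exp(x + y)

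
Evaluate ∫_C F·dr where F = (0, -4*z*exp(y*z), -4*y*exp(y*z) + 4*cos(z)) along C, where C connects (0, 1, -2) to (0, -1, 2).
8*sin(2)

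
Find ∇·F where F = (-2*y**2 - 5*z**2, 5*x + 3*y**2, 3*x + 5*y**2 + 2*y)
6*y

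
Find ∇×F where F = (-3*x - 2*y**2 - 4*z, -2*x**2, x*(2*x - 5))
(0, 1 - 4*x, -4*x + 4*y)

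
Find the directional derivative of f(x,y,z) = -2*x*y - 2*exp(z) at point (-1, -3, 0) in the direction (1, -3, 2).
-2*sqrt(14)/7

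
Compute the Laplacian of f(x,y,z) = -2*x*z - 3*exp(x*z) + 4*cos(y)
-3*x**2*exp(x*z) - 3*z**2*exp(x*z) - 4*cos(y)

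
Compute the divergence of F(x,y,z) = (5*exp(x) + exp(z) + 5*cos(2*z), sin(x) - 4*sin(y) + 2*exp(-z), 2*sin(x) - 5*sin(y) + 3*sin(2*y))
5*exp(x) - 4*cos(y)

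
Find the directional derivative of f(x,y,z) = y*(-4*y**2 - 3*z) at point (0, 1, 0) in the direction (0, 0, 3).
-3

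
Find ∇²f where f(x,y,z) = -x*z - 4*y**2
-8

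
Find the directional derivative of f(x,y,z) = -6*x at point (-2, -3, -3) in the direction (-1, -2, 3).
3*sqrt(14)/7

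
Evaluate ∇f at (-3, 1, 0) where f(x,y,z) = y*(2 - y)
(0, 0, 0)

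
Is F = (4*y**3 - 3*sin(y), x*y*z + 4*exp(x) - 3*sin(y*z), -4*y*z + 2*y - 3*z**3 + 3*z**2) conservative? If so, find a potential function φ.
No, ∇×F = (-x*y + 3*y*cos(y*z) - 4*z + 2, 0, -12*y**2 + y*z + 4*exp(x) + 3*cos(y)) ≠ 0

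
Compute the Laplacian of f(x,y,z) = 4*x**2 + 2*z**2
12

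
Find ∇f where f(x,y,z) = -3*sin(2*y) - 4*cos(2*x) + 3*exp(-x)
(8*sin(2*x) - 3*exp(-x), -6*cos(2*y), 0)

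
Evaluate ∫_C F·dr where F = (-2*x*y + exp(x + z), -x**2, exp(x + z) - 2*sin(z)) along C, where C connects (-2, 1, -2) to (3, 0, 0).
-exp(-4) - 2*cos(2) + 6 + exp(3)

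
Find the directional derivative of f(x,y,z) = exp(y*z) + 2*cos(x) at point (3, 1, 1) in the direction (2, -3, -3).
-sqrt(22)*(2*sin(3) + 3*E)/11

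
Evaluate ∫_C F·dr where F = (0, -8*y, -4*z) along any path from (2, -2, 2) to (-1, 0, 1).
22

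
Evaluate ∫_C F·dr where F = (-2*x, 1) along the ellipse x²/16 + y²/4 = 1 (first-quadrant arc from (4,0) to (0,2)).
18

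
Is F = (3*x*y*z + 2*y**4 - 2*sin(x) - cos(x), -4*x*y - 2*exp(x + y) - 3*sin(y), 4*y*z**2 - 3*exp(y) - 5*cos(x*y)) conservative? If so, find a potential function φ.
No, ∇×F = (5*x*sin(x*y) + 4*z**2 - 3*exp(y), y*(3*x - 5*sin(x*y)), -3*x*z - 8*y**3 - 4*y - 2*exp(x + y)) ≠ 0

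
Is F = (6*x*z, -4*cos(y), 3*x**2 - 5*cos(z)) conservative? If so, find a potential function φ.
Yes, F is conservative. φ = 3*x**2*z - 4*sin(y) - 5*sin(z)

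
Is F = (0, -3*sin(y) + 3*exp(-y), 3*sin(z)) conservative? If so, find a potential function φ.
Yes, F is conservative. φ = 3*cos(y) - 3*cos(z) - 3*exp(-y)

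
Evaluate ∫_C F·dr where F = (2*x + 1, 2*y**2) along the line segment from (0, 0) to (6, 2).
142/3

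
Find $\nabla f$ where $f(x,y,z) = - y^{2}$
(0, -2*y, 0)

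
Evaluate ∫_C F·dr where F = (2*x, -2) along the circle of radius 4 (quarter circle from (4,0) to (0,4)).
-24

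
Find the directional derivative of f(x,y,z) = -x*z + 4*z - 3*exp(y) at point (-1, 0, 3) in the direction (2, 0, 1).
-sqrt(5)/5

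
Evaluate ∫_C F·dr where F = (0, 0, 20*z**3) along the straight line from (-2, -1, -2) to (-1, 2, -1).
-75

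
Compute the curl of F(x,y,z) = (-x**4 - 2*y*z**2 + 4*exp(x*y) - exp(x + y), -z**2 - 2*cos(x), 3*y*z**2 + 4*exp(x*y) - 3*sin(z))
(4*x*exp(x*y) + 3*z**2 + 2*z, 4*y*(-z - exp(x*y)), -4*x*exp(x*y) + 2*z**2 + exp(x + y) + 2*sin(x))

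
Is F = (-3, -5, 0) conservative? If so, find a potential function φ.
Yes, F is conservative. φ = -3*x - 5*y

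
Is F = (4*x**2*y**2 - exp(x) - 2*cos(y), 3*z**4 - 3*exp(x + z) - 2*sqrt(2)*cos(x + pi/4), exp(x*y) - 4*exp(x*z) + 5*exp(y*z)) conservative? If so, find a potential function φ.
No, ∇×F = (x*exp(x*y) - 12*z**3 + 5*z*exp(y*z) + 3*exp(x + z), -y*exp(x*y) + 4*z*exp(x*z), -8*x**2*y - 3*exp(x + z) - 2*sin(y) + 2*sqrt(2)*sin(x + pi/4)) ≠ 0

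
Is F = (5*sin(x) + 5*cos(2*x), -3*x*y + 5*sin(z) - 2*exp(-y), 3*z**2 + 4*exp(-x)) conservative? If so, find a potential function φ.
No, ∇×F = (-5*cos(z), 4*exp(-x), -3*y) ≠ 0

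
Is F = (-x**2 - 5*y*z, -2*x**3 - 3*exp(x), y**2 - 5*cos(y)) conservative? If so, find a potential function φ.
No, ∇×F = (2*y + 5*sin(y), -5*y, -6*x**2 + 5*z - 3*exp(x)) ≠ 0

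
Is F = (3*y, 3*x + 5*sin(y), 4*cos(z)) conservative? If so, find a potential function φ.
Yes, F is conservative. φ = 3*x*y + 4*sin(z) - 5*cos(y)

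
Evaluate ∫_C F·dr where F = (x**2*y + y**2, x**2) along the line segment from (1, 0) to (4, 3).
291/4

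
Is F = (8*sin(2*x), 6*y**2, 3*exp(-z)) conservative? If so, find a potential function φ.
Yes, F is conservative. φ = 2*y**3 - 4*cos(2*x) - 3*exp(-z)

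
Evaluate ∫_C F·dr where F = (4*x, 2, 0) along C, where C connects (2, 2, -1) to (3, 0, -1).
6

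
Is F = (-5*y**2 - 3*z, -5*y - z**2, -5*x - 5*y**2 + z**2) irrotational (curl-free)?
No, ∇×F = (-10*y + 2*z, 2, 10*y)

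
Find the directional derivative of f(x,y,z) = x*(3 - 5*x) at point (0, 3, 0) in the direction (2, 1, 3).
3*sqrt(14)/7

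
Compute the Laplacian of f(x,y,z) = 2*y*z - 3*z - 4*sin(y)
4*sin(y)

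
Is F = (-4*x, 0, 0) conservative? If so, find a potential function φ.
Yes, F is conservative. φ = -2*x**2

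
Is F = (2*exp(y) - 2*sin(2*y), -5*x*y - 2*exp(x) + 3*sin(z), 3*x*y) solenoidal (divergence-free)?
No, ∇·F = -5*x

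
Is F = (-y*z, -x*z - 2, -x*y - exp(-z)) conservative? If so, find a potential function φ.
Yes, F is conservative. φ = -x*y*z - 2*y + exp(-z)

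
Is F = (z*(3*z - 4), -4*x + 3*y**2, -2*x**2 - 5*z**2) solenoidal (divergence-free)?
No, ∇·F = 6*y - 10*z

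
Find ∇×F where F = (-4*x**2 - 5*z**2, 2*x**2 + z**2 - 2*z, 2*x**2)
(2 - 2*z, -4*x - 10*z, 4*x)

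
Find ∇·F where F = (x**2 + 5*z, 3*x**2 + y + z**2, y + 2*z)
2*x + 3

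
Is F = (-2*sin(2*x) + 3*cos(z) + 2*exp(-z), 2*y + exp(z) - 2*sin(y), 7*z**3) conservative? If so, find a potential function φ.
No, ∇×F = (-exp(z), -3*sin(z) - 2*exp(-z), 0) ≠ 0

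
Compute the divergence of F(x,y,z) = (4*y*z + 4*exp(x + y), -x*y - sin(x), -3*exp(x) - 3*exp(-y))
-x + 4*exp(x + y)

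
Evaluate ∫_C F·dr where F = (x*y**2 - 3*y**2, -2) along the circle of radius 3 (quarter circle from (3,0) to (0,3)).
111/4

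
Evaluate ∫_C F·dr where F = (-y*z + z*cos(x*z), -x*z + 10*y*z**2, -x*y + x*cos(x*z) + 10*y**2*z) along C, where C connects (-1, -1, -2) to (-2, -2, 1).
-6 - 2*sin(2)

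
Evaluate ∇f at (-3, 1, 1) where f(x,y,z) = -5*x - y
(-5, -1, 0)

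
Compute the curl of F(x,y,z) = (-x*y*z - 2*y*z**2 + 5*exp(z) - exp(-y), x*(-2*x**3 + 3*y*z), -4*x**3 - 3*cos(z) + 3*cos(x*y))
(-3*x*(y + sin(x*y)), 12*x**2 - x*y - 4*y*z + 3*y*sin(x*y) + 5*exp(z), -8*x**3 + x*z + 3*y*z + 2*z**2 - exp(-y))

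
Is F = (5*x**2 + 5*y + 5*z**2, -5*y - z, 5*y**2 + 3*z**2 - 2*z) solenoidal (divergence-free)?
No, ∇·F = 10*x + 6*z - 7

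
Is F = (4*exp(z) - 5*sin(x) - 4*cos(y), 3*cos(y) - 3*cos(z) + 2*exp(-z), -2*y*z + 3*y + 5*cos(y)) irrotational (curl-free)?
No, ∇×F = (-2*z - 5*sin(y) - 3*sin(z) + 3 + 2*exp(-z), 4*exp(z), -4*sin(y))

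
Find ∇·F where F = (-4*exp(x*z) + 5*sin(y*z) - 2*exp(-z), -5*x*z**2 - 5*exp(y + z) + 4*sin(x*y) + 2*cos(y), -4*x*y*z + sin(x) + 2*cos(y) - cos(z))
-4*x*y + 4*x*cos(x*y) - 4*z*exp(x*z) - 5*exp(y + z) - 2*sin(y) + sin(z)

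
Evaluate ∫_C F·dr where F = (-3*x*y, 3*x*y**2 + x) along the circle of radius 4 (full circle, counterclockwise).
208*pi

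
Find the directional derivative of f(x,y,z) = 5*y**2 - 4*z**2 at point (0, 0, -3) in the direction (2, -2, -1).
-8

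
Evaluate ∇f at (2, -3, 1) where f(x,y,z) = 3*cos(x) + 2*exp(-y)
(-3*sin(2), -2*exp(3), 0)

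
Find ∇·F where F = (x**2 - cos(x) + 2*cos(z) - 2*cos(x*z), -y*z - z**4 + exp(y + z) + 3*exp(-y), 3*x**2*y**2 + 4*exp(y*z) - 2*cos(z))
2*x + 4*y*exp(y*z) + 2*z*sin(x*z) - z + exp(y + z) + sin(x) + 2*sin(z) - 3*exp(-y)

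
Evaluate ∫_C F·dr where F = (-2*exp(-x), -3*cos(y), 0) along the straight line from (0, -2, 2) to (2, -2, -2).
-2 + 2*exp(-2)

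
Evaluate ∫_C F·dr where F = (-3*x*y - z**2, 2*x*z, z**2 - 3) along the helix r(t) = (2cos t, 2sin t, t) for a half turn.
-3*pi - 8 + pi**3/3 + 4*pi**2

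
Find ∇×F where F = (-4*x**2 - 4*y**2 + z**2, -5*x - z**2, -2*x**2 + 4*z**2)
(2*z, 4*x + 2*z, 8*y - 5)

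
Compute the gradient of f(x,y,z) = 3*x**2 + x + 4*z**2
(6*x + 1, 0, 8*z)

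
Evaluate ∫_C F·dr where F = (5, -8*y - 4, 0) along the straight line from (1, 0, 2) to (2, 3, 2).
-43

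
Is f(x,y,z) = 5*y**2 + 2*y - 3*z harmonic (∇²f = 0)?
No, ∇²f = 10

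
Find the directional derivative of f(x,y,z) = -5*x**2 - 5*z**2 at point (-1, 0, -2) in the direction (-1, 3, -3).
-70*sqrt(19)/19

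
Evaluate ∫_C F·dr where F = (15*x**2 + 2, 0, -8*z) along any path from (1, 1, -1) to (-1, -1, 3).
-46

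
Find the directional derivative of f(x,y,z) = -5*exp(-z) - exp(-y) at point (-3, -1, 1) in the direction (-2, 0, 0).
0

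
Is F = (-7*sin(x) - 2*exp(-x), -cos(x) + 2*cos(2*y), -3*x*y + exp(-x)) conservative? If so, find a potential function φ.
No, ∇×F = (-3*x, 3*y + exp(-x), sin(x)) ≠ 0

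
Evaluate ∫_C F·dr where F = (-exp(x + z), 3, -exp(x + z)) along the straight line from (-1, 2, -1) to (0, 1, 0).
-4 + exp(-2)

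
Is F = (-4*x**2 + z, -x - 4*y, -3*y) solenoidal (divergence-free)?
No, ∇·F = -8*x - 4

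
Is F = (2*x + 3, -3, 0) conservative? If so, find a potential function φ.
Yes, F is conservative. φ = x**2 + 3*x - 3*y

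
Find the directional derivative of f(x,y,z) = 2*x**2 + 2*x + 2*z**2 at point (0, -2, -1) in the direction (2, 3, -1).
4*sqrt(14)/7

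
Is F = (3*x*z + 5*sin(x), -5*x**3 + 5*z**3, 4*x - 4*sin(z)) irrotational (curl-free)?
No, ∇×F = (-15*z**2, 3*x - 4, -15*x**2)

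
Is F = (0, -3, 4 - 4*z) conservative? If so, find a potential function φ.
Yes, F is conservative. φ = -3*y - 2*z**2 + 4*z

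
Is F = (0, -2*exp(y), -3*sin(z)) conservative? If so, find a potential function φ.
Yes, F is conservative. φ = -2*exp(y) + 3*cos(z)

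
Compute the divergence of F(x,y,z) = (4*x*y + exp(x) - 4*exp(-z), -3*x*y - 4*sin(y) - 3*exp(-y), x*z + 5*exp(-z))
-2*x + 4*y + exp(x) - 4*cos(y) - 5*exp(-z) + 3*exp(-y)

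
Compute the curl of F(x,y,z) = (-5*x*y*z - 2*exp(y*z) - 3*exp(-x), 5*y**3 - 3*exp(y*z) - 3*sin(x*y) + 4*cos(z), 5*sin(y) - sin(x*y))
(-x*cos(x*y) + 3*y*exp(y*z) + 4*sin(z) + 5*cos(y), y*(-5*x - 2*exp(y*z) + cos(x*y)), 5*x*z - 3*y*cos(x*y) + 2*z*exp(y*z))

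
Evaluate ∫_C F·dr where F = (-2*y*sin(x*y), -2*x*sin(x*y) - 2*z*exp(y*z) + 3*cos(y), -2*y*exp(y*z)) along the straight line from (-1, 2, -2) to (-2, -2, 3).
-6*sin(2) + 2*cos(4) - 2*exp(-6) + 2*exp(-4) - 2*cos(2)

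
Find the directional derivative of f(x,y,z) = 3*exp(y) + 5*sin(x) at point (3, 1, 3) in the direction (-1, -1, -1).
sqrt(3)*(-E - 5*cos(3)/3)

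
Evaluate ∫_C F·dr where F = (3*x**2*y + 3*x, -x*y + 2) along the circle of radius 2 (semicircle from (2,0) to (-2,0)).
-6*pi - 16/3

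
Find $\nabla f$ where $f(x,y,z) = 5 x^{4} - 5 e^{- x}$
(20*x**3 + 5*exp(-x), 0, 0)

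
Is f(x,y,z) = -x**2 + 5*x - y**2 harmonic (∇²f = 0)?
No, ∇²f = -4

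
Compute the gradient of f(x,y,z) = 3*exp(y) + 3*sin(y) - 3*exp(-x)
(3*exp(-x), 3*exp(y) + 3*cos(y), 0)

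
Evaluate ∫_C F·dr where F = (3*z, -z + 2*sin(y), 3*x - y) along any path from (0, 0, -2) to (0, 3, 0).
2 - 2*cos(3)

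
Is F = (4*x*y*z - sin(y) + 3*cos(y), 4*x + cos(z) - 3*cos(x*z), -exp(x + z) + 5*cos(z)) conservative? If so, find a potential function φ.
No, ∇×F = (-3*x*sin(x*z) + sin(z), 4*x*y + exp(x + z), -4*x*z + 3*z*sin(x*z) + 3*sin(y) + cos(y) + 4) ≠ 0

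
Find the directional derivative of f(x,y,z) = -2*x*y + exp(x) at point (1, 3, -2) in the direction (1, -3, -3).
sqrt(19)*E/19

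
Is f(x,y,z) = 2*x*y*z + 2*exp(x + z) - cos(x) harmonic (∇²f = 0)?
No, ∇²f = 4*exp(x + z) + cos(x)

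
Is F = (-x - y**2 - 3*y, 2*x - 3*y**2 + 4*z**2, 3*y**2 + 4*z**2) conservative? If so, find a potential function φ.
No, ∇×F = (6*y - 8*z, 0, 2*y + 5) ≠ 0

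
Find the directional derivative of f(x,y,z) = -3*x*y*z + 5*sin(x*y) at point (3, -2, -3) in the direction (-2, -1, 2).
5*cos(6)/3 + 15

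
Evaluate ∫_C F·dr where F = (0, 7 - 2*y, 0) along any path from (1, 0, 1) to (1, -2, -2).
-18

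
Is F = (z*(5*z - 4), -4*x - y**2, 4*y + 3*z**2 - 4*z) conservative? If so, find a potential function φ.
No, ∇×F = (4, 10*z - 4, -4) ≠ 0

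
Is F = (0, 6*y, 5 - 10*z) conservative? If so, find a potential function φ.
Yes, F is conservative. φ = 3*y**2 - 5*z**2 + 5*z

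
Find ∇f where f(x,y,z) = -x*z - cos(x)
(-z + sin(x), 0, -x)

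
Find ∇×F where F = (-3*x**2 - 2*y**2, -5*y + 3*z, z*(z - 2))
(-3, 0, 4*y)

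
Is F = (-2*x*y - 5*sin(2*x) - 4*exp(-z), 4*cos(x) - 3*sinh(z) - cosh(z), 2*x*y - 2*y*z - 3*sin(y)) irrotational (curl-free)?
No, ∇×F = (2*x - 2*z - 3*cos(y) + sinh(z) + 3*cosh(z), -2*y + 4*exp(-z), 2*x - 4*sin(x))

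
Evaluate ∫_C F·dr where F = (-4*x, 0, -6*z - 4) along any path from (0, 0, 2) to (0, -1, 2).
0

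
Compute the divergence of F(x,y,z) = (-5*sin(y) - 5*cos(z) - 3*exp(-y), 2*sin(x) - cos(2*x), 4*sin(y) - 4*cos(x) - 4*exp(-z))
4*exp(-z)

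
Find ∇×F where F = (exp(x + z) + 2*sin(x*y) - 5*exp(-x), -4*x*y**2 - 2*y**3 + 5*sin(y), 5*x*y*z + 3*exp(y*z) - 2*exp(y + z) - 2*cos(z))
(5*x*z + 3*z*exp(y*z) - 2*exp(y + z), -5*y*z + exp(x + z), -2*x*cos(x*y) - 4*y**2)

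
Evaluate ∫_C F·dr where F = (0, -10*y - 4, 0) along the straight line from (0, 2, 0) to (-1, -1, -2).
27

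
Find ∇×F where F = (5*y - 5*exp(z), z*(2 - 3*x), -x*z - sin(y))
(3*x - cos(y) - 2, z - 5*exp(z), -3*z - 5)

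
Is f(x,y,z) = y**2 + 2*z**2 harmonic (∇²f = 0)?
No, ∇²f = 6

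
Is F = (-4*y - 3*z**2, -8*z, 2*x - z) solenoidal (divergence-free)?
No, ∇·F = -1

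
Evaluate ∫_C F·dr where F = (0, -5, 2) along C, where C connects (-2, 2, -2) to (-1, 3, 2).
3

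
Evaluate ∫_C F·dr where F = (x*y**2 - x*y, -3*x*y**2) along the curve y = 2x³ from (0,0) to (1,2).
-71/10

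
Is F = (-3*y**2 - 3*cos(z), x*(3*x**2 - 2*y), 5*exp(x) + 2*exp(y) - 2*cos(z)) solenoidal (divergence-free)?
No, ∇·F = -2*x + 2*sin(z)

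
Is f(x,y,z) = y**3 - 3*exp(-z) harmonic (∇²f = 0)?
No, ∇²f = 6*y - 3*exp(-z)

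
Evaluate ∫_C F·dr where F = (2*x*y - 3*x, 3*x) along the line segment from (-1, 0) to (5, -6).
-180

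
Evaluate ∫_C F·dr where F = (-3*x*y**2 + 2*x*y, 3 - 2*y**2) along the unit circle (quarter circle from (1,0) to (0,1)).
29/12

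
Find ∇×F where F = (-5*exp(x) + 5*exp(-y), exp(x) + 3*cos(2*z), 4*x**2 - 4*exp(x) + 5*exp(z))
(6*sin(2*z), -8*x + 4*exp(x), exp(x) + 5*exp(-y))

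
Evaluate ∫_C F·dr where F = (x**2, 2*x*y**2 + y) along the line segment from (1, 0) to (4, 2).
121/3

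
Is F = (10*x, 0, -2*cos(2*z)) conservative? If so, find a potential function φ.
Yes, F is conservative. φ = 5*x**2 - sin(2*z)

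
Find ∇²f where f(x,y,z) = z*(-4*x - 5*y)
0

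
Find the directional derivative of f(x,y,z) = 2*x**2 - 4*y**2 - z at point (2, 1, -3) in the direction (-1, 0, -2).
-6*sqrt(5)/5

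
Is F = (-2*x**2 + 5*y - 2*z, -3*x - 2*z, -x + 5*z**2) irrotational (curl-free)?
No, ∇×F = (2, -1, -8)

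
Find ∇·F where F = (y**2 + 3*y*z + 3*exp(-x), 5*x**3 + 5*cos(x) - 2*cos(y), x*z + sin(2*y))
x + 2*sin(y) - 3*exp(-x)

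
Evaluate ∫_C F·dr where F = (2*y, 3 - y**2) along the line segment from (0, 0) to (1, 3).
3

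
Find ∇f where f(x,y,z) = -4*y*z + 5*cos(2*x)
(-10*sin(2*x), -4*z, -4*y)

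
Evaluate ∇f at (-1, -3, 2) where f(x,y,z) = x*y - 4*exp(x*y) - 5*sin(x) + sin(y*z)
(-3 - 5*cos(1) + 12*exp(3), -1 + 2*cos(6) + 4*exp(3), -3*cos(6))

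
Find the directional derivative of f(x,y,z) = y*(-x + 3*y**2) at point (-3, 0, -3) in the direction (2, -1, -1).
-sqrt(6)/2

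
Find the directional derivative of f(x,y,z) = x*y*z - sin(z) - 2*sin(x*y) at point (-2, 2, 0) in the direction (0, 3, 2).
2*sqrt(13)*(-5 + 6*cos(4))/13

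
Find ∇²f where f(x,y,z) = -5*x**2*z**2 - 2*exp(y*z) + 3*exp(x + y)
-10*x**2 - 2*y**2*exp(y*z) - 2*z**2*exp(y*z) - 10*z**2 + 6*exp(x + y)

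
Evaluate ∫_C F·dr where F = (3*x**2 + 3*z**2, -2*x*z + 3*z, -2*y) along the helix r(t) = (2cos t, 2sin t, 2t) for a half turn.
40 - 28*pi**2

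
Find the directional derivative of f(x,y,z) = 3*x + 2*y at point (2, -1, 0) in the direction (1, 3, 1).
9*sqrt(11)/11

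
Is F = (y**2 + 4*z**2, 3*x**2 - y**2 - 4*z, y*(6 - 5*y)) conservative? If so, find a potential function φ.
No, ∇×F = (10 - 10*y, 8*z, 6*x - 2*y) ≠ 0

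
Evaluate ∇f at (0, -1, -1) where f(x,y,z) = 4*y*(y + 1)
(0, -4, 0)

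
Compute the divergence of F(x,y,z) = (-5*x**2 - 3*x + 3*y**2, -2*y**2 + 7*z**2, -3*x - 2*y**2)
-10*x - 4*y - 3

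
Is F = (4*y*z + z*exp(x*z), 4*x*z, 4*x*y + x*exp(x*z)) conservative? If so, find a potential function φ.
Yes, F is conservative. φ = 4*x*y*z + exp(x*z)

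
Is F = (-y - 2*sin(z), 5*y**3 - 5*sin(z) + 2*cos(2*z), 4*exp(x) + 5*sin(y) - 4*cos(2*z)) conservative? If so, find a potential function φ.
No, ∇×F = (4*sin(2*z) + 5*cos(y) + 5*cos(z), -4*exp(x) - 2*cos(z), 1) ≠ 0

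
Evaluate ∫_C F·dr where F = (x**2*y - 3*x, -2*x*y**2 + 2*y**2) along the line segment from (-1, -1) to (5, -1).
-78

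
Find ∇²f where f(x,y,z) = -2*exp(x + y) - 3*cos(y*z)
3*y**2*cos(y*z) + 3*z**2*cos(y*z) - 4*exp(x + y)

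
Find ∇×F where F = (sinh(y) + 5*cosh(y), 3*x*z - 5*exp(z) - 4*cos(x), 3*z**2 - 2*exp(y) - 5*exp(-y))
(-3*x - 2*exp(y) + 5*exp(z) + 5*exp(-y), 0, 3*z + 4*sin(x) - 5*sinh(y) - cosh(y))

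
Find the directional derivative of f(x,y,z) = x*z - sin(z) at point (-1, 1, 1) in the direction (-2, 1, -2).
2*cos(1)/3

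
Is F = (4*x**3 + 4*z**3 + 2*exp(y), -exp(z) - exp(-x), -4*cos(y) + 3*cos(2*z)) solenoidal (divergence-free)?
No, ∇·F = 12*x**2 - 6*sin(2*z)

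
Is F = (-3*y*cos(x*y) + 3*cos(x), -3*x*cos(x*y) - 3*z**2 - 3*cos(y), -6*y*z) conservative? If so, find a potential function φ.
Yes, F is conservative. φ = -3*y*z**2 + 3*sin(x) - 3*sin(y) - 3*sin(x*y)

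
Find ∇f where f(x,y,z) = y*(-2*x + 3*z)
(-2*y, -2*x + 3*z, 3*y)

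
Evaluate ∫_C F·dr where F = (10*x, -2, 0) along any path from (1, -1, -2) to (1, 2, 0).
-6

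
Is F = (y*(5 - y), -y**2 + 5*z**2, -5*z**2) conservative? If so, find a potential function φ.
No, ∇×F = (-10*z, 0, 2*y - 5) ≠ 0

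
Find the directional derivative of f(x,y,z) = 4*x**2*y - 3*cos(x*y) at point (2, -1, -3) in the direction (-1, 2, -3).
3*sqrt(14)*(16 - 5*sin(2))/14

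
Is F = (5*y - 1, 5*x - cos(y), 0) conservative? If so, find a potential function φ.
Yes, F is conservative. φ = 5*x*y - x - sin(y)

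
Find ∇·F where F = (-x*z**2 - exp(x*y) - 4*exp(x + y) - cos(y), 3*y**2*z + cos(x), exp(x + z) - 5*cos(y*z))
6*y*z - y*exp(x*y) + 5*y*sin(y*z) - z**2 - 4*exp(x + y) + exp(x + z)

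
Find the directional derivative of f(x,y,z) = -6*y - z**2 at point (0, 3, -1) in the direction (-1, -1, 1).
8*sqrt(3)/3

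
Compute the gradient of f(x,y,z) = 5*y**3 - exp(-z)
(0, 15*y**2, exp(-z))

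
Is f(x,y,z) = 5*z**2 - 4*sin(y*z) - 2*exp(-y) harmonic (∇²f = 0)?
No, ∇²f = 4*y**2*sin(y*z) + 4*z**2*sin(y*z) + 10 - 2*exp(-y)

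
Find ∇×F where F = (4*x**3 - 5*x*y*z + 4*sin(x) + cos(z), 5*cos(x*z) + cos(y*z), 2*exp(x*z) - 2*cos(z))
(5*x*sin(x*z) + y*sin(y*z), -5*x*y - 2*z*exp(x*z) - sin(z), 5*z*(x - sin(x*z)))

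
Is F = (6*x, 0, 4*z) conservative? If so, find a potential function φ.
Yes, F is conservative. φ = 3*x**2 + 2*z**2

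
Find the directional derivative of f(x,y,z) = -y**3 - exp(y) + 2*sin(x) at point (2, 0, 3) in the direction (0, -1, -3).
sqrt(10)/10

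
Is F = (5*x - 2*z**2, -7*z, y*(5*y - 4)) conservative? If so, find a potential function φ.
No, ∇×F = (10*y + 3, -4*z, 0) ≠ 0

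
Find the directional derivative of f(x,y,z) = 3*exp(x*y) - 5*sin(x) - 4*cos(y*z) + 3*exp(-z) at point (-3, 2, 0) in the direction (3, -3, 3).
sqrt(3)*(-exp(6) + 5 - 5*exp(6)*cos(3)/3)*exp(-6)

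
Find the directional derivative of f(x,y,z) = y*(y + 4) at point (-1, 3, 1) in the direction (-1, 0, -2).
0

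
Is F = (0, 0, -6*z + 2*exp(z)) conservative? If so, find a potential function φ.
Yes, F is conservative. φ = -3*z**2 + 2*exp(z)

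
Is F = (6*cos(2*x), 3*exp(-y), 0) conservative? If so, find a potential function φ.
Yes, F is conservative. φ = 3*sin(2*x) - 3*exp(-y)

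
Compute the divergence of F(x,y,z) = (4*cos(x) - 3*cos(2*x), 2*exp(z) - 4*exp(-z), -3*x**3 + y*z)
y - 4*sin(x) + 6*sin(2*x)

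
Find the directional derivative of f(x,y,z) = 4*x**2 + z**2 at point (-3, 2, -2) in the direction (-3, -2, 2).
64*sqrt(17)/17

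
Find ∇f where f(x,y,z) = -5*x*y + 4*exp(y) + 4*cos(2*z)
(-5*y, -5*x + 4*exp(y), -8*sin(2*z))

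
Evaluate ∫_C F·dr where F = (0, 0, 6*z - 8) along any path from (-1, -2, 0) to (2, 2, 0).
0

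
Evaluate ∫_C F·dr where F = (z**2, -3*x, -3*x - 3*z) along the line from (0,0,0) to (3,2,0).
-9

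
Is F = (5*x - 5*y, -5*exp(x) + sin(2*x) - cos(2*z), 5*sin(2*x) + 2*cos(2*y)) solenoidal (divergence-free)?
No, ∇·F = 5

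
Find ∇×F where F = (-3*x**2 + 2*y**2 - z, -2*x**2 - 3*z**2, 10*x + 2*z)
(6*z, -11, -4*x - 4*y)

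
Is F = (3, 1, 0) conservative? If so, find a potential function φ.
Yes, F is conservative. φ = 3*x + y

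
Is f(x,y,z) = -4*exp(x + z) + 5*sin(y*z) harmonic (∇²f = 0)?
No, ∇²f = -5*y**2*sin(y*z) - 5*z**2*sin(y*z) - 8*exp(x + z)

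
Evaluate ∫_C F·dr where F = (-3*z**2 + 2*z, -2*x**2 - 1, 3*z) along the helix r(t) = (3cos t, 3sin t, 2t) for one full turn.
24*pi*(1 - 5*pi)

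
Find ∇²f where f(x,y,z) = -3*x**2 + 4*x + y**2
-4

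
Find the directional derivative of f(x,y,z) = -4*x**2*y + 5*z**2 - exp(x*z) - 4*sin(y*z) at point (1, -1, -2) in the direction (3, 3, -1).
sqrt(19)*(20*exp(2)*cos(2) + 7 + 32*exp(2))*exp(-2)/19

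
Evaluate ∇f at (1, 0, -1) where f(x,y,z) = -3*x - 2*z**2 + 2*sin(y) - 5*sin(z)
(-3, 2, 4 - 5*cos(1))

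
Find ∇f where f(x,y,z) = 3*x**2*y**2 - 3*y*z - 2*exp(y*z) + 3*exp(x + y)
(6*x*y**2 + 3*exp(x + y), 6*x**2*y - 2*z*exp(y*z) - 3*z + 3*exp(x + y), y*(-2*exp(y*z) - 3))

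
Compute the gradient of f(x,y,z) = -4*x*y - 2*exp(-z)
(-4*y, -4*x, 2*exp(-z))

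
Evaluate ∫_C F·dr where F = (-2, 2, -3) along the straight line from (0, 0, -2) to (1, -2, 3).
-21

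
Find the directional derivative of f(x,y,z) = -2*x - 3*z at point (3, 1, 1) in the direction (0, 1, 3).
-9*sqrt(10)/10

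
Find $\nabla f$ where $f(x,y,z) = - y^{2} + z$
(0, -2*y, 1)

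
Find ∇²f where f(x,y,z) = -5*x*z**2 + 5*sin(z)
-10*x - 5*sin(z)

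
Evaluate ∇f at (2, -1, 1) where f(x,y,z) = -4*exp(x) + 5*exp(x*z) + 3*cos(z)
(exp(2), 0, -3*sin(1) + 10*exp(2))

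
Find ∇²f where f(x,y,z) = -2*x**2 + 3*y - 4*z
-4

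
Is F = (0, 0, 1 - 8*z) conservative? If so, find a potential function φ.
Yes, F is conservative. φ = z*(1 - 4*z)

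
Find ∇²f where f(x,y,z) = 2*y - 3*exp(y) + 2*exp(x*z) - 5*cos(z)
2*x**2*exp(x*z) + 2*z**2*exp(x*z) - 3*exp(y) + 5*cos(z)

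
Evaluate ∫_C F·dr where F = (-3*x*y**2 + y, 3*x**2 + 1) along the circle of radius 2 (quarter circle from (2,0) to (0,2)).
30 - pi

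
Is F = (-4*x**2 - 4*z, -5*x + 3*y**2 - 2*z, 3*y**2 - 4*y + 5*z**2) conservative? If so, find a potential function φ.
No, ∇×F = (6*y - 2, -4, -5) ≠ 0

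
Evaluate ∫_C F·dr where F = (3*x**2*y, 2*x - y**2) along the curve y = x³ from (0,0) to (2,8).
-344/3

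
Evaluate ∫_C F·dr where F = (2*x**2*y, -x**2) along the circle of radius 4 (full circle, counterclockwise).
-128*pi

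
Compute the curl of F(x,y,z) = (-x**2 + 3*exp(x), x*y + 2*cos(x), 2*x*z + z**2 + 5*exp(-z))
(0, -2*z, y - 2*sin(x))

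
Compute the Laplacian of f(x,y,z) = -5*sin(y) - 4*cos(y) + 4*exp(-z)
5*sin(y) + 4*cos(y) + 4*exp(-z)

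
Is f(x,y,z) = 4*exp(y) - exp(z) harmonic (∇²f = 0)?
No, ∇²f = 4*exp(y) - exp(z)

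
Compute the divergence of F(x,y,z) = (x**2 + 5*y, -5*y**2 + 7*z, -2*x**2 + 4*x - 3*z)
2*x - 10*y - 3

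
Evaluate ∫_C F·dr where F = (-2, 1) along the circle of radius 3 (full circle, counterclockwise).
0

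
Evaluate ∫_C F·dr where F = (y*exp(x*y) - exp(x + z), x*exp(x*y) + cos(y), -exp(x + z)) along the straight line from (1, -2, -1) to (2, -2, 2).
(-exp(8) - exp(2) + 1 + exp(4))*exp(-4)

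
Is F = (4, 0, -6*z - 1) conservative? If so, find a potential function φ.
Yes, F is conservative. φ = 4*x - 3*z**2 - z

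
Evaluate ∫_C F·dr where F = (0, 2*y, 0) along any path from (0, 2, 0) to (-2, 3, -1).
5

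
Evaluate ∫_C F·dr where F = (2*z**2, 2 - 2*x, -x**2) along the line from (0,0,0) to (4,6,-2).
28/3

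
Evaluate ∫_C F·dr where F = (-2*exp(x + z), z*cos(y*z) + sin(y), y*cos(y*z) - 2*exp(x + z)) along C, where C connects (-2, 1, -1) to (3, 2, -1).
-2*exp(2) - sqrt(2)*sin(pi/4 + 2) + 2*exp(-3) + sqrt(2)*sin(pi/4 + 1)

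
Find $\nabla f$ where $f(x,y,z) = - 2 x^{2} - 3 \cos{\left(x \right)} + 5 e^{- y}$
(-4*x + 3*sin(x), -5*exp(-y), 0)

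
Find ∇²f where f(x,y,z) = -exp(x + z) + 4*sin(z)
-2*exp(x + z) - 4*sin(z)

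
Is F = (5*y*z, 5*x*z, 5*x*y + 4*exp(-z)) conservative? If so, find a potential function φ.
Yes, F is conservative. φ = 5*x*y*z - 4*exp(-z)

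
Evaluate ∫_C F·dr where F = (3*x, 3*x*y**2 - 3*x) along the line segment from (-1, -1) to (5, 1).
28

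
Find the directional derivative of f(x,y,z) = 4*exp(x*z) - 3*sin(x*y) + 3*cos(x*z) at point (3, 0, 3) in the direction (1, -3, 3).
3*sqrt(19)*(-12*sin(9) + 9 + 16*exp(9))/19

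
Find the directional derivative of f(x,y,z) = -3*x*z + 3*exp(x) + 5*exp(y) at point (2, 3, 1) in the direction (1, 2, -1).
sqrt(6)*(3 + 3*exp(2) + 10*exp(3))/6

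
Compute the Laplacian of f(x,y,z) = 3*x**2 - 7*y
6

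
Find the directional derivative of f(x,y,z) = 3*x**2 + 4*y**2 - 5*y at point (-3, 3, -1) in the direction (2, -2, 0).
-37*sqrt(2)/2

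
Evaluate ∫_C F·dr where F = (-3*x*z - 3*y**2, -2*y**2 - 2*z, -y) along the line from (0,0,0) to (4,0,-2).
32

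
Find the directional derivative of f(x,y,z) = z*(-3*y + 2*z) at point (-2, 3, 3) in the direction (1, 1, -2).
-5*sqrt(6)/2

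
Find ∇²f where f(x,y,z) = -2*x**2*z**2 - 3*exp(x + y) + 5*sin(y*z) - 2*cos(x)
-4*x**2 - 5*y**2*sin(y*z) - 5*z**2*sin(y*z) - 4*z**2 - 6*exp(x + y) + 2*cos(x)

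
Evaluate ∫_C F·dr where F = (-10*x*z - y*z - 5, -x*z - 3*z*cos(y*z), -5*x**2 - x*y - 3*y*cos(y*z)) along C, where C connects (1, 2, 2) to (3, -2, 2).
-74 + 6*sin(4)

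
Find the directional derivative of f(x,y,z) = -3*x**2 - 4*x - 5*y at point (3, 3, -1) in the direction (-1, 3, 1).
7*sqrt(11)/11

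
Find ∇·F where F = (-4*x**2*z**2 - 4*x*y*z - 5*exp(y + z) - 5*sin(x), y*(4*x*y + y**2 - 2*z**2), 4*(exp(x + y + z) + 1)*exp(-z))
8*x*y - 8*x*z**2 + 3*y**2 - 4*y*z - 2*z**2 - 5*cos(x) - 4*exp(-z)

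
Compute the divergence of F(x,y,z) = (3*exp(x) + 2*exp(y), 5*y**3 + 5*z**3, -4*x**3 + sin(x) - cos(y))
15*y**2 + 3*exp(x)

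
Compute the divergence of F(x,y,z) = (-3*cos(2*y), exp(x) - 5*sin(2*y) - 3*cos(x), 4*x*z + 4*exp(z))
4*x + 4*exp(z) - 10*cos(2*y)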